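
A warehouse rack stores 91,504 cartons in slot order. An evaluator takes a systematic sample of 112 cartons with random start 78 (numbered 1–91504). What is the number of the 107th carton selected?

86680

k = 91504/112 = 817
107th selection = r + (107−1)·k = 78 + 106×817 = 78 + 86602 = 86680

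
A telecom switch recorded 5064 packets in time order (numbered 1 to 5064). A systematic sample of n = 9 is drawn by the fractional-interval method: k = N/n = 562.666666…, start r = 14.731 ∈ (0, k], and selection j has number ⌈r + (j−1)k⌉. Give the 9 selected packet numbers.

15, 578, 1141, 1703, 2266, 2829, 3391, 3954, 4517

j=1: r + 0k = 14.731 → ⌈·⌉ = 15
j=2: r + 1k = 577.397666… → ⌈·⌉ = 578
j=3: r + 2k = 1140.064333… → ⌈·⌉ = 1141
j=4: r + 3k = 1702.731 → ⌈·⌉ = 1703
j=5: r + 4k = 2265.397666… → ⌈·⌉ = 2266
j=6: r + 5k = 2828.064333… → ⌈·⌉ = 2829
j=7: r + 6k = 3390.731 → ⌈·⌉ = 3391
j=8: r + 7k = 3953.397666… → ⌈·⌉ = 3954
j=9: r + 8k = 4516.064333… → ⌈·⌉ = 4517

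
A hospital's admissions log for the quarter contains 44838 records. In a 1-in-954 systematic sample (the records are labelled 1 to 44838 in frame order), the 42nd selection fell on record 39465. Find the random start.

351

k = 954
r = 39465 − (42−1)×954 = 39465 − 39114 = 351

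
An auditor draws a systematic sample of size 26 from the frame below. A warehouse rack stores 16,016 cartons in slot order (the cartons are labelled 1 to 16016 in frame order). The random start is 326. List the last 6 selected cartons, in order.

12646, 13262, 13878, 14494, 15110, 15726

k = N/n = 16016/26 = 616
21st selection = 326 + 20×616 = 12646
22nd: 12646 + 616 = 13262
23rd: 13262 + 616 = 13878
24th: 13878 + 616 = 14494
25th: 14494 + 616 = 15110
26th: 15110 + 616 = 15726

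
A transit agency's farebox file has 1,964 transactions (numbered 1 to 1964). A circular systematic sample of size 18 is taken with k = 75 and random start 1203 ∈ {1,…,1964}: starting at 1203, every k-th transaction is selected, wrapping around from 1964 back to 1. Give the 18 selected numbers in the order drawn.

Selection 1: 1203
Selection 2: 1203 + 75 = 1278
Selection 3: 1278 + 75 = 1353
Selection 4: 1353 + 75 = 1428
Selection 5: 1428 + 75 = 1503
Selection 6: 1503 + 75 = 1578
Selection 7: 1578 + 75 = 1653
Selection 8: 1653 + 75 = 1728
Selection 9: 1728 + 75 = 1803
Selection 10: 1803 + 75 = 1878
Selection 11: 1878 + 75 = 1953
Selection 12: 1953 + 75 = 2028 → 2028 − 1964 = 64
Selection 13: 64 + 75 = 139
Selection 14: 139 + 75 = 214
Selection 15: 214 + 75 = 289
Selection 16: 289 + 75 = 364
Selection 17: 364 + 75 = 439
Selection 18: 439 + 75 = 514

1203, 1278, 1353, 1428, 1503, 1578, 1653, 1728, 1803, 1878, 1953, 64, 139, 214, 289, 364, 439, 514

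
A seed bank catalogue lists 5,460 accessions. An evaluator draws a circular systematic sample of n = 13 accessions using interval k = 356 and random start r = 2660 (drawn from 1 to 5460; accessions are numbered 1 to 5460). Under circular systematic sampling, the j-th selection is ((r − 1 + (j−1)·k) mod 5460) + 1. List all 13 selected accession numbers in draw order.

2660, 3016, 3372, 3728, 4084, 4440, 4796, 5152, 48, 404, 760, 1116, 1472

Selection 1: 2660
Selection 2: 2660 + 356 = 3016
Selection 3: 3016 + 356 = 3372
Selection 4: 3372 + 356 = 3728
Selection 5: 3728 + 356 = 4084
Selection 6: 4084 + 356 = 4440
Selection 7: 4440 + 356 = 4796
Selection 8: 4796 + 356 = 5152
Selection 9: 5152 + 356 = 5508 → 5508 − 5460 = 48
Selection 10: 48 + 356 = 404
Selection 11: 404 + 356 = 760
Selection 12: 760 + 356 = 1116
Selection 13: 1116 + 356 = 1472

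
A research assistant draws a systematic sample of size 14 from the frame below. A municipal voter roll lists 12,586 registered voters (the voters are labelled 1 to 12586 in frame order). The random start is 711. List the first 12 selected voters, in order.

711, 1610, 2509, 3408, 4307, 5206, 6105, 7004, 7903, 8802, 9701, 10600

k = N/n = 12586/14 = 899
voter 1: 711
voter 2: 711 + 899 = 1610
voter 3: 1610 + 899 = 2509
voter 4: 2509 + 899 = 3408
voter 5: 3408 + 899 = 4307
voter 6: 4307 + 899 = 5206
voter 7: 5206 + 899 = 6105
voter 8: 6105 + 899 = 7004
voter 9: 7004 + 899 = 7903
voter 10: 7903 + 899 = 8802
voter 11: 8802 + 899 = 9701
voter 12: 9701 + 899 = 10600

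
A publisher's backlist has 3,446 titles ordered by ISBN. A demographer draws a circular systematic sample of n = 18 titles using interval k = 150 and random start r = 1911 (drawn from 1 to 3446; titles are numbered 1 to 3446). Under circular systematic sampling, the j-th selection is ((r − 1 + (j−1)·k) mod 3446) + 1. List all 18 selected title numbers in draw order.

Selection 1: 1911
Selection 2: 1911 + 150 = 2061
Selection 3: 2061 + 150 = 2211
Selection 4: 2211 + 150 = 2361
Selection 5: 2361 + 150 = 2511
Selection 6: 2511 + 150 = 2661
Selection 7: 2661 + 150 = 2811
Selection 8: 2811 + 150 = 2961
Selection 9: 2961 + 150 = 3111
Selection 10: 3111 + 150 = 3261
Selection 11: 3261 + 150 = 3411
Selection 12: 3411 + 150 = 3561 → 3561 − 3446 = 115
Selection 13: 115 + 150 = 265
Selection 14: 265 + 150 = 415
Selection 15: 415 + 150 = 565
Selection 16: 565 + 150 = 715
Selection 17: 715 + 150 = 865
Selection 18: 865 + 150 = 1015

1911, 2061, 2211, 2361, 2511, 2661, 2811, 2961, 3111, 3261, 3411, 115, 265, 415, 565, 715, 865, 1015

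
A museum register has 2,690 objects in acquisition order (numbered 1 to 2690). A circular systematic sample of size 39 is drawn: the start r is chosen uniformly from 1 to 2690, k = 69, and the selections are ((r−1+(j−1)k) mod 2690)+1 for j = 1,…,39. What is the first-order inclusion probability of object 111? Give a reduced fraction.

For each position j, as r ranges over 1…2690 the j-th selection hits every object exactly once, so object 111 is selected for exactly 39 of the 2690 starts.
Inclusion probability = 39/2690.

39/2690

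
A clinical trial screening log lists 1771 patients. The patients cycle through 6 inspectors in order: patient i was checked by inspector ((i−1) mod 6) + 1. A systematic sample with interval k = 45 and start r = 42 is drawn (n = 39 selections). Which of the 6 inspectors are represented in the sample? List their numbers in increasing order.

Consecutive selections differ by k = 45, so their inspector numbers differ by 45 mod 6 = 3.
gcd(45, 6) = 3, so the sample visits 6/3 = 2 distinct residues mod 6.
Start 42 is inspector 6; the inspectors hit are 3, 6.

3, 6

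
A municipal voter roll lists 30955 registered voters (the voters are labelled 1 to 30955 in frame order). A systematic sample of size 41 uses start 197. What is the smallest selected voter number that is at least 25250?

k = 30955/41 = 755
Steps past start: ⌈(25250 − 197)/755⌉ = ⌈25053/755⌉ = 34
Selected voter: 197 + 34×755 = 25867

25867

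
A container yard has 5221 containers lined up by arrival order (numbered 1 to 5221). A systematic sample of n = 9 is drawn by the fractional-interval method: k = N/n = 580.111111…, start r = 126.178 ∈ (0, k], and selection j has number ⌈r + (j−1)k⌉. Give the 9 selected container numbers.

127, 707, 1287, 1867, 2447, 3027, 3607, 4187, 4768

j=1: r + 0k = 126.178 → ⌈·⌉ = 127
j=2: r + 1k = 706.289111… → ⌈·⌉ = 707
j=3: r + 2k = 1286.400222… → ⌈·⌉ = 1287
j=4: r + 3k = 1866.511333… → ⌈·⌉ = 1867
j=5: r + 4k = 2446.622444… → ⌈·⌉ = 2447
j=6: r + 5k = 3026.733555… → ⌈·⌉ = 3027
j=7: r + 6k = 3606.844666… → ⌈·⌉ = 3607
j=8: r + 7k = 4186.955777… → ⌈·⌉ = 4187
j=9: r + 8k = 4767.066888… → ⌈·⌉ = 4768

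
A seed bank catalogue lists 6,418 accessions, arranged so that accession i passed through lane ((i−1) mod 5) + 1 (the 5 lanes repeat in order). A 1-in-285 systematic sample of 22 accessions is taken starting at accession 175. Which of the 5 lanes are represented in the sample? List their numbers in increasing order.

Consecutive selections differ by k = 285, so their lane numbers differ by 285 mod 5 = 0.
gcd(285, 5) = 5, so the sample visits 5/5 = 1 distinct residues mod 5.
Start 175 is lane 5; the lanes hit are 5.

5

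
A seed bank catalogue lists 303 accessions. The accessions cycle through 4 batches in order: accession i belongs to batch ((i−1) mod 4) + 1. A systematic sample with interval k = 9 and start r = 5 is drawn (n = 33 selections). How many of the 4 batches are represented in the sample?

Consecutive selections differ by k = 9, so their batch numbers differ by 9 mod 4 = 1.
gcd(9, 4) = 1, so the sample visits 4/1 = 4 distinct residues mod 4.
Start 5 is batch 1; the batches hit are 1, 2, 3, 4.

4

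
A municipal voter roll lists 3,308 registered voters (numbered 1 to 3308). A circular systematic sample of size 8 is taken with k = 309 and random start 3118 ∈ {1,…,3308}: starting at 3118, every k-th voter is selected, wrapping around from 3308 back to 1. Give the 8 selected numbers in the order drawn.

3118, 119, 428, 737, 1046, 1355, 1664, 1973

Selection 1: 3118
Selection 2: 3118 + 309 = 3427 → 3427 − 3308 = 119
Selection 3: 119 + 309 = 428
Selection 4: 428 + 309 = 737
Selection 5: 737 + 309 = 1046
Selection 6: 1046 + 309 = 1355
Selection 7: 1355 + 309 = 1664
Selection 8: 1664 + 309 = 1973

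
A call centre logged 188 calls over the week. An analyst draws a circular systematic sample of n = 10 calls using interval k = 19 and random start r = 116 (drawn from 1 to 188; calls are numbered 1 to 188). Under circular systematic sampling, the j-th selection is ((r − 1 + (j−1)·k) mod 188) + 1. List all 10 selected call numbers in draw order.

116, 135, 154, 173, 4, 23, 42, 61, 80, 99

Selection 1: 116
Selection 2: 116 + 19 = 135
Selection 3: 135 + 19 = 154
Selection 4: 154 + 19 = 173
Selection 5: 173 + 19 = 192 → 192 − 188 = 4
Selection 6: 4 + 19 = 23
Selection 7: 23 + 19 = 42
Selection 8: 42 + 19 = 61
Selection 9: 61 + 19 = 80
Selection 10: 80 + 19 = 99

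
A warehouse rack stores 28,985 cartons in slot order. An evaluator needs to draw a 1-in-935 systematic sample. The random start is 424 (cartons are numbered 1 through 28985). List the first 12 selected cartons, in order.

424, 1359, 2294, 3229, 4164, 5099, 6034, 6969, 7904, 8839, 9774, 10709

carton 1: 424
carton 2: 424 + 935 = 1359
carton 3: 1359 + 935 = 2294
carton 4: 2294 + 935 = 3229
carton 5: 3229 + 935 = 4164
carton 6: 4164 + 935 = 5099
carton 7: 5099 + 935 = 6034
carton 8: 6034 + 935 = 6969
carton 9: 6969 + 935 = 7904
carton 10: 7904 + 935 = 8839
carton 11: 8839 + 935 = 9774
carton 12: 9774 + 935 = 10709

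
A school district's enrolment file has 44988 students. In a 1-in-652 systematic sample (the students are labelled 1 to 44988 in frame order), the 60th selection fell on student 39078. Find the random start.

610

k = 652
r = 39078 − (60−1)×652 = 39078 − 38468 = 610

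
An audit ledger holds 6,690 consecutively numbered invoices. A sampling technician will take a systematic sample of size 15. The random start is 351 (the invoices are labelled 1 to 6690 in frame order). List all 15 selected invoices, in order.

k = N/n = 6690/15 = 446
invoice 1: 351
invoice 2: 351 + 446 = 797
invoice 3: 797 + 446 = 1243
invoice 4: 1243 + 446 = 1689
invoice 5: 1689 + 446 = 2135
invoice 6: 2135 + 446 = 2581
invoice 7: 2581 + 446 = 3027
invoice 8: 3027 + 446 = 3473
invoice 9: 3473 + 446 = 3919
invoice 10: 3919 + 446 = 4365
invoice 11: 4365 + 446 = 4811
invoice 12: 4811 + 446 = 5257
invoice 13: 5257 + 446 = 5703
invoice 14: 5703 + 446 = 6149
invoice 15: 6149 + 446 = 6595

351, 797, 1243, 1689, 2135, 2581, 3027, 3473, 3919, 4365, 4811, 5257, 5703, 6149, 6595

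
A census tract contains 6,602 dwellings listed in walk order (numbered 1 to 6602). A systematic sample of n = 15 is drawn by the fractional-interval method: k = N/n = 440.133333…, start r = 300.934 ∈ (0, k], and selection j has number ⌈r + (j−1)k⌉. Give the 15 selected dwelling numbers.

301, 742, 1182, 1622, 2062, 2502, 2942, 3382, 3823, 4263, 4703, 5143, 5583, 6023, 6463

j=1: r + 0k = 300.934 → ⌈·⌉ = 301
j=2: r + 1k = 741.067333… → ⌈·⌉ = 742
j=3: r + 2k = 1181.200666… → ⌈·⌉ = 1182
j=4: r + 3k = 1621.334 → ⌈·⌉ = 1622
j=5: r + 4k = 2061.467333… → ⌈·⌉ = 2062
j=6: r + 5k = 2501.600666… → ⌈·⌉ = 2502
j=7: r + 6k = 2941.734 → ⌈·⌉ = 2942
j=8: r + 7k = 3381.867333… → ⌈·⌉ = 3382
j=9: r + 8k = 3822.000666… → ⌈·⌉ = 3823
j=10: r + 9k = 4262.134 → ⌈·⌉ = 4263
j=11: r + 10k = 4702.267333… → ⌈·⌉ = 4703
j=12: r + 11k = 5142.400666… → ⌈·⌉ = 5143
j=13: r + 12k = 5582.534 → ⌈·⌉ = 5583
j=14: r + 13k = 6022.667333… → ⌈·⌉ = 6023
j=15: r + 14k = 6462.800666… → ⌈·⌉ = 6463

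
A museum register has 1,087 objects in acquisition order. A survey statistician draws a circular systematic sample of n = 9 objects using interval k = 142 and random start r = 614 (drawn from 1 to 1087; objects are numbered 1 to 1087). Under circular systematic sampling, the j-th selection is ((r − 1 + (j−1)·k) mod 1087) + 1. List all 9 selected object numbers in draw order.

614, 756, 898, 1040, 95, 237, 379, 521, 663

Selection 1: 614
Selection 2: 614 + 142 = 756
Selection 3: 756 + 142 = 898
Selection 4: 898 + 142 = 1040
Selection 5: 1040 + 142 = 1182 → 1182 − 1087 = 95
Selection 6: 95 + 142 = 237
Selection 7: 237 + 142 = 379
Selection 8: 379 + 142 = 521
Selection 9: 521 + 142 = 663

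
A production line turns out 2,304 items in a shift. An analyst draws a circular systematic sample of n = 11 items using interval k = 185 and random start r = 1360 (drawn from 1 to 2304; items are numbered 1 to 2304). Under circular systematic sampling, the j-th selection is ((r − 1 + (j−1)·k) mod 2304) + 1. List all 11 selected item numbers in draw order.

Selection 1: 1360
Selection 2: 1360 + 185 = 1545
Selection 3: 1545 + 185 = 1730
Selection 4: 1730 + 185 = 1915
Selection 5: 1915 + 185 = 2100
Selection 6: 2100 + 185 = 2285
Selection 7: 2285 + 185 = 2470 → 2470 − 2304 = 166
Selection 8: 166 + 185 = 351
Selection 9: 351 + 185 = 536
Selection 10: 536 + 185 = 721
Selection 11: 721 + 185 = 906

1360, 1545, 1730, 1915, 2100, 2285, 166, 351, 536, 721, 906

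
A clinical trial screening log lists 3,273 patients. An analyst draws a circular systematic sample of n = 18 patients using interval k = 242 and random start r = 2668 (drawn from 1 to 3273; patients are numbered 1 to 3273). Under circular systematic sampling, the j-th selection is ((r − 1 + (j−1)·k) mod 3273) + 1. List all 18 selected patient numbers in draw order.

2668, 2910, 3152, 121, 363, 605, 847, 1089, 1331, 1573, 1815, 2057, 2299, 2541, 2783, 3025, 3267, 236

Selection 1: 2668
Selection 2: 2668 + 242 = 2910
Selection 3: 2910 + 242 = 3152
Selection 4: 3152 + 242 = 3394 → 3394 − 3273 = 121
Selection 5: 121 + 242 = 363
Selection 6: 363 + 242 = 605
Selection 7: 605 + 242 = 847
Selection 8: 847 + 242 = 1089
Selection 9: 1089 + 242 = 1331
Selection 10: 1331 + 242 = 1573
Selection 11: 1573 + 242 = 1815
Selection 12: 1815 + 242 = 2057
Selection 13: 2057 + 242 = 2299
Selection 14: 2299 + 242 = 2541
Selection 15: 2541 + 242 = 2783
Selection 16: 2783 + 242 = 3025
Selection 17: 3025 + 242 = 3267
Selection 18: 3267 + 242 = 3509 → 3509 − 3273 = 236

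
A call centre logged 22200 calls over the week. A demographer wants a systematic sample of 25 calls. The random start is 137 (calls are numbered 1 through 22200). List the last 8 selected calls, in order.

15233, 16121, 17009, 17897, 18785, 19673, 20561, 21449

k = N/n = 22200/25 = 888
18th selection = 137 + 17×888 = 15233
19th: 15233 + 888 = 16121
20th: 16121 + 888 = 17009
21st: 17009 + 888 = 17897
22nd: 17897 + 888 = 18785
23rd: 18785 + 888 = 19673
24th: 19673 + 888 = 20561
25th: 20561 + 888 = 21449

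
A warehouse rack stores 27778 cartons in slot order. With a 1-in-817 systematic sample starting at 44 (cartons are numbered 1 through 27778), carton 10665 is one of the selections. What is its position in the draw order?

k = 817
position = (10665 − 44)/817 + 1 = 10621/817 + 1 = 13 + 1 = 14

14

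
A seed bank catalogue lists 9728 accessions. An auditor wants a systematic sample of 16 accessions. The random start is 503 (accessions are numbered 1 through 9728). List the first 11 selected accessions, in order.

503, 1111, 1719, 2327, 2935, 3543, 4151, 4759, 5367, 5975, 6583

k = N/n = 9728/16 = 608
accession 1: 503
accession 2: 503 + 608 = 1111
accession 3: 1111 + 608 = 1719
accession 4: 1719 + 608 = 2327
accession 5: 2327 + 608 = 2935
accession 6: 2935 + 608 = 3543
accession 7: 3543 + 608 = 4151
accession 8: 4151 + 608 = 4759
accession 9: 4759 + 608 = 5367
accession 10: 5367 + 608 = 5975
accession 11: 5975 + 608 = 6583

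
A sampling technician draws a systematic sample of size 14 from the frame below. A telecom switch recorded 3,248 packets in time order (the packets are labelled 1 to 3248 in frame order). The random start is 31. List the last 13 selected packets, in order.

k = N/n = 3248/14 = 232
2nd selection = 31 + 1×232 = 263
3rd: 263 + 232 = 495
4th: 495 + 232 = 727
5th: 727 + 232 = 959
6th: 959 + 232 = 1191
7th: 1191 + 232 = 1423
8th: 1423 + 232 = 1655
9th: 1655 + 232 = 1887
10th: 1887 + 232 = 2119
11th: 2119 + 232 = 2351
12th: 2351 + 232 = 2583
13th: 2583 + 232 = 2815
14th: 2815 + 232 = 3047

263, 495, 727, 959, 1191, 1423, 1655, 1887, 2119, 2351, 2583, 2815, 3047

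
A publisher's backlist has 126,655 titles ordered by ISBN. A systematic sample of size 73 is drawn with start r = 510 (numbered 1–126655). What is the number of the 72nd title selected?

k = 126655/73 = 1735
72nd selection = r + (72−1)·k = 510 + 71×1735 = 510 + 123185 = 123695

123695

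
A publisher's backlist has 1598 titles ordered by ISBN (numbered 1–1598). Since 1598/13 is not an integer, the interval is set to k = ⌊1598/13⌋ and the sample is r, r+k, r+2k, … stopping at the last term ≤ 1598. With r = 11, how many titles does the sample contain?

k = ⌊1598/13⌋ = 122
Achieved size = ⌊(1598 − 11)/122⌋ + 1 = ⌊1587/122⌋ + 1 = 13 + 1 = 14
(last selection: 11 + 13×122 = 1597 ≤ 1598; next would be 1719 > 1598)

14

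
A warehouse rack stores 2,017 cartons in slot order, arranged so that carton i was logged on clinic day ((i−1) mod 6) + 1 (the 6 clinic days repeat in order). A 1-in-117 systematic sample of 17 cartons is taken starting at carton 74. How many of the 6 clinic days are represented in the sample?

2

Consecutive selections differ by k = 117, so their clinic day numbers differ by 117 mod 6 = 3.
gcd(117, 6) = 3, so the sample visits 6/3 = 2 distinct residues mod 6.
Start 74 is clinic day 2; the clinic days hit are 2, 5.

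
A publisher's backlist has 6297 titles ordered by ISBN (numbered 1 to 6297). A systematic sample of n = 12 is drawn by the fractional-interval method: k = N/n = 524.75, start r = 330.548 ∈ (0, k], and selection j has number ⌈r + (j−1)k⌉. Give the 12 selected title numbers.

331, 856, 1381, 1905, 2430, 2955, 3480, 4004, 4529, 5054, 5579, 6103

j=1: r + 0k = 330.548 → ⌈·⌉ = 331
j=2: r + 1k = 855.298 → ⌈·⌉ = 856
j=3: r + 2k = 1380.048 → ⌈·⌉ = 1381
j=4: r + 3k = 1904.798 → ⌈·⌉ = 1905
j=5: r + 4k = 2429.548 → ⌈·⌉ = 2430
j=6: r + 5k = 2954.298 → ⌈·⌉ = 2955
j=7: r + 6k = 3479.048 → ⌈·⌉ = 3480
j=8: r + 7k = 4003.798 → ⌈·⌉ = 4004
j=9: r + 8k = 4528.548 → ⌈·⌉ = 4529
j=10: r + 9k = 5053.298 → ⌈·⌉ = 5054
j=11: r + 10k = 5578.048 → ⌈·⌉ = 5579
j=12: r + 11k = 6102.798 → ⌈·⌉ = 6103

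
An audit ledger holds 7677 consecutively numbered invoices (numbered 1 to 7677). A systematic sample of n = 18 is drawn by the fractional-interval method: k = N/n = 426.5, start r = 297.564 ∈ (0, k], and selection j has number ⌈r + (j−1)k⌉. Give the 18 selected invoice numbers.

298, 725, 1151, 1578, 2004, 2431, 2857, 3284, 3710, 4137, 4563, 4990, 5416, 5843, 6269, 6696, 7122, 7549

j=1: r + 0k = 297.564 → ⌈·⌉ = 298
j=2: r + 1k = 724.064 → ⌈·⌉ = 725
j=3: r + 2k = 1150.564 → ⌈·⌉ = 1151
j=4: r + 3k = 1577.064 → ⌈·⌉ = 1578
j=5: r + 4k = 2003.564 → ⌈·⌉ = 2004
j=6: r + 5k = 2430.064 → ⌈·⌉ = 2431
j=7: r + 6k = 2856.564 → ⌈·⌉ = 2857
j=8: r + 7k = 3283.064 → ⌈·⌉ = 3284
j=9: r + 8k = 3709.564 → ⌈·⌉ = 3710
j=10: r + 9k = 4136.064 → ⌈·⌉ = 4137
j=11: r + 10k = 4562.564 → ⌈·⌉ = 4563
j=12: r + 11k = 4989.064 → ⌈·⌉ = 4990
j=13: r + 12k = 5415.564 → ⌈·⌉ = 5416
j=14: r + 13k = 5842.064 → ⌈·⌉ = 5843
j=15: r + 14k = 6268.564 → ⌈·⌉ = 6269
j=16: r + 15k = 6695.064 → ⌈·⌉ = 6696
j=17: r + 16k = 7121.564 → ⌈·⌉ = 7122
j=18: r + 17k = 7548.064 → ⌈·⌉ = 7549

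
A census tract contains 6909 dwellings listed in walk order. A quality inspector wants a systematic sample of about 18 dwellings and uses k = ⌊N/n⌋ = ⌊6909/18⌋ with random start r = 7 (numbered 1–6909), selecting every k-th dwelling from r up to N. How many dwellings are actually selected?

19

k = ⌊6909/18⌋ = 383
Achieved size = ⌊(6909 − 7)/383⌋ + 1 = ⌊6902/383⌋ + 1 = 18 + 1 = 19
(last selection: 7 + 18×383 = 6901 ≤ 6909; next would be 7284 > 6909)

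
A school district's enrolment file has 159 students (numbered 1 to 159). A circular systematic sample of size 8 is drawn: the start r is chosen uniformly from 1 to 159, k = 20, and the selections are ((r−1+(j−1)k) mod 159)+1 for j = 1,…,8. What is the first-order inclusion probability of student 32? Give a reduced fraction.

For each position j, as r ranges over 1…159 the j-th selection hits every student exactly once, so student 32 is selected for exactly 8 of the 159 starts.
Inclusion probability = 8/159.

8/159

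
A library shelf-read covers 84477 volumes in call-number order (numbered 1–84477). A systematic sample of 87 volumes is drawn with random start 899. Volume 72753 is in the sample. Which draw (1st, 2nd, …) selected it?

75

k = 84477/87 = 971
position = (72753 − 899)/971 + 1 = 71854/971 + 1 = 74 + 1 = 75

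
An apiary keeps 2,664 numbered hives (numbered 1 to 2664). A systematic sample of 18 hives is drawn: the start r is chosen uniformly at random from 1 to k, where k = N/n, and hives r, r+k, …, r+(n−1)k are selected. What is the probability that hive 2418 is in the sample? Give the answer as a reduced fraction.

k = 2664/18 = 148.
Hive 2418 is selected iff r ≡ 2418 (mod 148); exactly one such r in {1,…,148}.
Inclusion probability = 1/148.

1/148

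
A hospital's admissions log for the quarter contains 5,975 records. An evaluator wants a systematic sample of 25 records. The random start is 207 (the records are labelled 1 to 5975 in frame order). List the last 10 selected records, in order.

3792, 4031, 4270, 4509, 4748, 4987, 5226, 5465, 5704, 5943

k = N/n = 5975/25 = 239
16th selection = 207 + 15×239 = 3792
17th: 3792 + 239 = 4031
18th: 4031 + 239 = 4270
19th: 4270 + 239 = 4509
20th: 4509 + 239 = 4748
21st: 4748 + 239 = 4987
22nd: 4987 + 239 = 5226
23rd: 5226 + 239 = 5465
24th: 5465 + 239 = 5704
25th: 5704 + 239 = 5943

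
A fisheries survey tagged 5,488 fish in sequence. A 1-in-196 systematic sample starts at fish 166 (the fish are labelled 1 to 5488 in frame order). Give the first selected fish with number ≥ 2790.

2910

k = 196
Steps past start: ⌈(2790 − 166)/196⌉ = ⌈2624/196⌉ = 14
Selected fish: 166 + 14×196 = 2910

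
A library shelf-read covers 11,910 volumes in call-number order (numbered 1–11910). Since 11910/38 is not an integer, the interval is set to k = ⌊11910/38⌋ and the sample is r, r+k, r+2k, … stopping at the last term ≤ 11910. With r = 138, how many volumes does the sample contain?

k = ⌊11910/38⌋ = 313
Achieved size = ⌊(11910 − 138)/313⌋ + 1 = ⌊11772/313⌋ + 1 = 37 + 1 = 38
(last selection: 138 + 37×313 = 11719 ≤ 11910; next would be 12032 > 11910)

38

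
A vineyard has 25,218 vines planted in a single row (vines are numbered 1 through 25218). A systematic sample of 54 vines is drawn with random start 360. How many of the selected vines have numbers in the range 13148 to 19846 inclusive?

k = 25218/54 = 467
First selection ≥ 13148: 360 + ⌈(13148−360)/467⌉·467 = 360 + 28×467 = 13436
Last selection ≤ 19846: 360 + ⌊(19846−360)/467⌋·467 = 360 + 41×467 = 19507
Count = 41 − 28 + 1 = 14

14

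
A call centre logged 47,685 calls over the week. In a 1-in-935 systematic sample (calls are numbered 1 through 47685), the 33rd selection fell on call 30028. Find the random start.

k = 935
r = 30028 − (33−1)×935 = 30028 − 29920 = 108

108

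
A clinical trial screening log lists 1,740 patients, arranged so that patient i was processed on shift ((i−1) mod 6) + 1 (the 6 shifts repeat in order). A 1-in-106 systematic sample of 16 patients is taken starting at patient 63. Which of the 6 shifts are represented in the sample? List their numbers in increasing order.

1, 3, 5

Consecutive selections differ by k = 106, so their shift numbers differ by 106 mod 6 = 4.
gcd(106, 6) = 2, so the sample visits 6/2 = 3 distinct residues mod 6.
Start 63 is shift 3; the shifts hit are 1, 3, 5.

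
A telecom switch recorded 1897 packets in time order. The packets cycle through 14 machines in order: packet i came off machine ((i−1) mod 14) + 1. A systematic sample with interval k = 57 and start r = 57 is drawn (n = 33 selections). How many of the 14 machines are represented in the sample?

14

Consecutive selections differ by k = 57, so their machine numbers differ by 57 mod 14 = 1.
gcd(57, 14) = 1, so the sample visits 14/1 = 14 distinct residues mod 14.
Start 57 is machine 1; the machines hit are 1, 2, 3, 4, 5, 6, 7, 8, 9, 10, 11, 12, 13, 14.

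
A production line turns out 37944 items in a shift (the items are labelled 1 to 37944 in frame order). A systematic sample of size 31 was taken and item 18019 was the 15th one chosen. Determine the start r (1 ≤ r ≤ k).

k = 37944/31 = 1224
r = 18019 − (15−1)×1224 = 18019 − 17136 = 883

883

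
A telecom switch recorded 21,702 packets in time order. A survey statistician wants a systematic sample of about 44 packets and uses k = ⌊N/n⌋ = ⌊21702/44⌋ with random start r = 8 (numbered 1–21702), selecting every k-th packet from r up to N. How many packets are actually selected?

45

k = ⌊21702/44⌋ = 493
Achieved size = ⌊(21702 − 8)/493⌋ + 1 = ⌊21694/493⌋ + 1 = 44 + 1 = 45
(last selection: 8 + 44×493 = 21700 ≤ 21702; next would be 22193 > 21702)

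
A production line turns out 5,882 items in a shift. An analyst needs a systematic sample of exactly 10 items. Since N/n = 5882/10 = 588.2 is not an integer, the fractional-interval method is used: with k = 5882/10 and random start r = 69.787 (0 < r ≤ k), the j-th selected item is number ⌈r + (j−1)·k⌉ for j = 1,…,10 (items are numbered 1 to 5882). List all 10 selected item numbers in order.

70, 658, 1247, 1835, 2423, 3011, 3599, 4188, 4776, 5364

j=1: r + 0k = 69.787 → ⌈·⌉ = 70
j=2: r + 1k = 657.987 → ⌈·⌉ = 658
j=3: r + 2k = 1246.187 → ⌈·⌉ = 1247
j=4: r + 3k = 1834.387 → ⌈·⌉ = 1835
j=5: r + 4k = 2422.587 → ⌈·⌉ = 2423
j=6: r + 5k = 3010.787 → ⌈·⌉ = 3011
j=7: r + 6k = 3598.987 → ⌈·⌉ = 3599
j=8: r + 7k = 4187.187 → ⌈·⌉ = 4188
j=9: r + 8k = 4775.387 → ⌈·⌉ = 4776
j=10: r + 9k = 5363.587 → ⌈·⌉ = 5364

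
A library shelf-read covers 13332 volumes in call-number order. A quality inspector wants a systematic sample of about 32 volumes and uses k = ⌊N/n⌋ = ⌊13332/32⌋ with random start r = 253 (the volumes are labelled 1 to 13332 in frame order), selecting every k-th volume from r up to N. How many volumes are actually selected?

32

k = ⌊13332/32⌋ = 416
Achieved size = ⌊(13332 − 253)/416⌋ + 1 = ⌊13079/416⌋ + 1 = 31 + 1 = 32
(last selection: 253 + 31×416 = 13149 ≤ 13332; next would be 13565 > 13332)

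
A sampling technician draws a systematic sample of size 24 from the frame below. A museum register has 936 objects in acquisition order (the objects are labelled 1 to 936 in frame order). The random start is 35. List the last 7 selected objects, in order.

k = N/n = 936/24 = 39
18th selection = 35 + 17×39 = 698
19th: 698 + 39 = 737
20th: 737 + 39 = 776
21st: 776 + 39 = 815
22nd: 815 + 39 = 854
23rd: 854 + 39 = 893
24th: 893 + 39 = 932

698, 737, 776, 815, 854, 893, 932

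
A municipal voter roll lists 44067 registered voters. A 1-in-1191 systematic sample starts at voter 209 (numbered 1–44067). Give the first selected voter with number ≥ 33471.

33557

k = 1191
Steps past start: ⌈(33471 − 209)/1191⌉ = ⌈33262/1191⌉ = 28
Selected voter: 209 + 28×1191 = 33557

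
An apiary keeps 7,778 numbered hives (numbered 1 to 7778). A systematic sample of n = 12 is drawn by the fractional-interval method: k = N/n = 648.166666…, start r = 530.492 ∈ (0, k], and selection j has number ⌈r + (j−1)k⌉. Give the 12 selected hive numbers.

j=1: r + 0k = 530.492 → ⌈·⌉ = 531
j=2: r + 1k = 1178.658666… → ⌈·⌉ = 1179
j=3: r + 2k = 1826.825333… → ⌈·⌉ = 1827
j=4: r + 3k = 2474.992 → ⌈·⌉ = 2475
j=5: r + 4k = 3123.158666… → ⌈·⌉ = 3124
j=6: r + 5k = 3771.325333… → ⌈·⌉ = 3772
j=7: r + 6k = 4419.492 → ⌈·⌉ = 4420
j=8: r + 7k = 5067.658666… → ⌈·⌉ = 5068
j=9: r + 8k = 5715.825333… → ⌈·⌉ = 5716
j=10: r + 9k = 6363.992 → ⌈·⌉ = 6364
j=11: r + 10k = 7012.158666… → ⌈·⌉ = 7013
j=12: r + 11k = 7660.325333… → ⌈·⌉ = 7661

531, 1179, 1827, 2475, 3124, 3772, 4420, 5068, 5716, 6364, 7013, 7661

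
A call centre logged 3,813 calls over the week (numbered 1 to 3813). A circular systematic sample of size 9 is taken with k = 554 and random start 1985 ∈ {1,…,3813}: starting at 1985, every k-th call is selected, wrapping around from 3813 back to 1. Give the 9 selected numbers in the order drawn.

1985, 2539, 3093, 3647, 388, 942, 1496, 2050, 2604

Selection 1: 1985
Selection 2: 1985 + 554 = 2539
Selection 3: 2539 + 554 = 3093
Selection 4: 3093 + 554 = 3647
Selection 5: 3647 + 554 = 4201 → 4201 − 3813 = 388
Selection 6: 388 + 554 = 942
Selection 7: 942 + 554 = 1496
Selection 8: 1496 + 554 = 2050
Selection 9: 2050 + 554 = 2604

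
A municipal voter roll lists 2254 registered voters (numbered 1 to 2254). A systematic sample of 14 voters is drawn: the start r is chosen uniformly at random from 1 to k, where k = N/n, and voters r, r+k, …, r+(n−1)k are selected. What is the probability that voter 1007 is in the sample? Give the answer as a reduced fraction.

k = 2254/14 = 161.
Voter 1007 is selected iff r ≡ 1007 (mod 161); exactly one such r in {1,…,161}.
Inclusion probability = 1/161.

1/161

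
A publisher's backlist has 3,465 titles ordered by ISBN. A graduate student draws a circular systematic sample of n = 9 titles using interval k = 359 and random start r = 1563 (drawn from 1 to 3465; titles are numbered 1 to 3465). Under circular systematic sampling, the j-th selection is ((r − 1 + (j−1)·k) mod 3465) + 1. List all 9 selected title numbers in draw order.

Selection 1: 1563
Selection 2: 1563 + 359 = 1922
Selection 3: 1922 + 359 = 2281
Selection 4: 2281 + 359 = 2640
Selection 5: 2640 + 359 = 2999
Selection 6: 2999 + 359 = 3358
Selection 7: 3358 + 359 = 3717 → 3717 − 3465 = 252
Selection 8: 252 + 359 = 611
Selection 9: 611 + 359 = 970

1563, 1922, 2281, 2640, 2999, 3358, 252, 611, 970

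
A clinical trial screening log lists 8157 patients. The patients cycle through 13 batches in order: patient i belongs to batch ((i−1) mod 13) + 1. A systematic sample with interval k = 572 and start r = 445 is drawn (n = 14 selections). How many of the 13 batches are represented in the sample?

1

Consecutive selections differ by k = 572, so their batch numbers differ by 572 mod 13 = 0.
gcd(572, 13) = 13, so the sample visits 13/13 = 1 distinct residues mod 13.
Start 445 is batch 3; the batches hit are 3.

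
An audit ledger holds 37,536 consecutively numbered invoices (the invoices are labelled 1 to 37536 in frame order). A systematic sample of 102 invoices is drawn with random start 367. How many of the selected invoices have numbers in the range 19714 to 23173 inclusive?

k = 37536/102 = 368
First selection ≥ 19714: 367 + ⌈(19714−367)/368⌉·368 = 367 + 53×368 = 19871
Last selection ≤ 23173: 367 + ⌊(23173−367)/368⌋·368 = 367 + 61×368 = 22815
Count = 61 − 53 + 1 = 9

9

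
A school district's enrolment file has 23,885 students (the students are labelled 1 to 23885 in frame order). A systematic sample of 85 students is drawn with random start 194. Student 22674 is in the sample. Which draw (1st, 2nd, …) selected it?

81

k = 23885/85 = 281
position = (22674 − 194)/281 + 1 = 22480/281 + 1 = 80 + 1 = 81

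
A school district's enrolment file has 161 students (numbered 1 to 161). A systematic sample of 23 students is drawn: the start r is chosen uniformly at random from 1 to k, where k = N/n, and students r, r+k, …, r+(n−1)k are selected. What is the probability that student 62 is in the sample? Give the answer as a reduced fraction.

1/7

k = 161/23 = 7.
Student 62 is selected iff r ≡ 62 (mod 7); exactly one such r in {1,…,7}.
Inclusion probability = 1/7.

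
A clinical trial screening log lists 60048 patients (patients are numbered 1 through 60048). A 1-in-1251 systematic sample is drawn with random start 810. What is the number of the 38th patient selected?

k = 1251
38th selection = r + (38−1)·k = 810 + 37×1251 = 810 + 46287 = 47097

47097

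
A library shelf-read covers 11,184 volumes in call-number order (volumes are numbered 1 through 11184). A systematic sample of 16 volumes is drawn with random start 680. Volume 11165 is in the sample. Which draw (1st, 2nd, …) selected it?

k = 11184/16 = 699
position = (11165 − 680)/699 + 1 = 10485/699 + 1 = 15 + 1 = 16

16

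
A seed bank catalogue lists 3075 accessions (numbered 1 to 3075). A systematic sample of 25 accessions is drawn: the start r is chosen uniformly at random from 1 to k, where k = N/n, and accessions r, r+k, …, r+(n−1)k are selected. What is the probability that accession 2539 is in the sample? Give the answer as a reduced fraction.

k = 3075/25 = 123.
Accession 2539 is selected iff r ≡ 2539 (mod 123); exactly one such r in {1,…,123}.
Inclusion probability = 1/123.

1/123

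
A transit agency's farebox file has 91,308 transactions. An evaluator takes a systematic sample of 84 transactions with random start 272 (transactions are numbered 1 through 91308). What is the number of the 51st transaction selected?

54622

k = 91308/84 = 1087
51st selection = r + (51−1)·k = 272 + 50×1087 = 272 + 54350 = 54622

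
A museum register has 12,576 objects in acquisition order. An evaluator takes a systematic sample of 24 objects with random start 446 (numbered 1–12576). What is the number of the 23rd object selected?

k = 12576/24 = 524
23rd selection = r + (23−1)·k = 446 + 22×524 = 446 + 11528 = 11974

11974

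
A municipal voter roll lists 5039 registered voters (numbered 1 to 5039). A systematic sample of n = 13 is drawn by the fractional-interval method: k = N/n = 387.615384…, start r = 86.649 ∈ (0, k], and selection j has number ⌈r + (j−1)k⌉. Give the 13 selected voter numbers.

j=1: r + 0k = 86.649 → ⌈·⌉ = 87
j=2: r + 1k = 474.264384… → ⌈·⌉ = 475
j=3: r + 2k = 861.879769… → ⌈·⌉ = 862
j=4: r + 3k = 1249.495153… → ⌈·⌉ = 1250
j=5: r + 4k = 1637.110538… → ⌈·⌉ = 1638
j=6: r + 5k = 2024.725923… → ⌈·⌉ = 2025
j=7: r + 6k = 2412.341307… → ⌈·⌉ = 2413
j=8: r + 7k = 2799.956692… → ⌈·⌉ = 2800
j=9: r + 8k = 3187.572076… → ⌈·⌉ = 3188
j=10: r + 9k = 3575.187461… → ⌈·⌉ = 3576
j=11: r + 10k = 3962.802846… → ⌈·⌉ = 3963
j=12: r + 11k = 4350.418230… → ⌈·⌉ = 4351
j=13: r + 12k = 4738.033615… → ⌈·⌉ = 4739

87, 475, 862, 1250, 1638, 2025, 2413, 2800, 3188, 3576, 3963, 4351, 4739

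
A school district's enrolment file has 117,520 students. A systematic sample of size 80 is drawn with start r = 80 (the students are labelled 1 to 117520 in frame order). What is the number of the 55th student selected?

79406

k = 117520/80 = 1469
55th selection = r + (55−1)·k = 80 + 54×1469 = 80 + 79326 = 79406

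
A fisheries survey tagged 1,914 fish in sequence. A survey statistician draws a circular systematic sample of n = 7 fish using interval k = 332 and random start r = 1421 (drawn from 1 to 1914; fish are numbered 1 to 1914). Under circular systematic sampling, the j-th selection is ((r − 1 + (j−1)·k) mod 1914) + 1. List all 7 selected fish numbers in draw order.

1421, 1753, 171, 503, 835, 1167, 1499

Selection 1: 1421
Selection 2: 1421 + 332 = 1753
Selection 3: 1753 + 332 = 2085 → 2085 − 1914 = 171
Selection 4: 171 + 332 = 503
Selection 5: 503 + 332 = 835
Selection 6: 835 + 332 = 1167
Selection 7: 1167 + 332 = 1499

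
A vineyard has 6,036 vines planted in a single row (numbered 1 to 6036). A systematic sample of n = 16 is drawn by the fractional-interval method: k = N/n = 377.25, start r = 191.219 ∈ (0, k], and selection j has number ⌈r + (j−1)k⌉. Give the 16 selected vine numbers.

j=1: r + 0k = 191.219 → ⌈·⌉ = 192
j=2: r + 1k = 568.469 → ⌈·⌉ = 569
j=3: r + 2k = 945.719 → ⌈·⌉ = 946
j=4: r + 3k = 1322.969 → ⌈·⌉ = 1323
j=5: r + 4k = 1700.219 → ⌈·⌉ = 1701
j=6: r + 5k = 2077.469 → ⌈·⌉ = 2078
j=7: r + 6k = 2454.719 → ⌈·⌉ = 2455
j=8: r + 7k = 2831.969 → ⌈·⌉ = 2832
j=9: r + 8k = 3209.219 → ⌈·⌉ = 3210
j=10: r + 9k = 3586.469 → ⌈·⌉ = 3587
j=11: r + 10k = 3963.719 → ⌈·⌉ = 3964
j=12: r + 11k = 4340.969 → ⌈·⌉ = 4341
j=13: r + 12k = 4718.219 → ⌈·⌉ = 4719
j=14: r + 13k = 5095.469 → ⌈·⌉ = 5096
j=15: r + 14k = 5472.719 → ⌈·⌉ = 5473
j=16: r + 15k = 5849.969 → ⌈·⌉ = 5850

192, 569, 946, 1323, 1701, 2078, 2455, 2832, 3210, 3587, 3964, 4341, 4719, 5096, 5473, 5850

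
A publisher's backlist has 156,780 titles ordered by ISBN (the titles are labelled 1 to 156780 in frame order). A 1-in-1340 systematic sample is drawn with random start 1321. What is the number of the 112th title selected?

150061

k = 1340
112th selection = r + (112−1)·k = 1321 + 111×1340 = 1321 + 148740 = 150061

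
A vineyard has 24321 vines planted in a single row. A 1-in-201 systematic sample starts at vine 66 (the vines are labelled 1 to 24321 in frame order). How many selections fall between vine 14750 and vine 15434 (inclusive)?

3

k = 201
First selection ≥ 14750: 66 + ⌈(14750−66)/201⌉·201 = 66 + 74×201 = 14940
Last selection ≤ 15434: 66 + ⌊(15434−66)/201⌋·201 = 66 + 76×201 = 15342
Count = 76 − 74 + 1 = 3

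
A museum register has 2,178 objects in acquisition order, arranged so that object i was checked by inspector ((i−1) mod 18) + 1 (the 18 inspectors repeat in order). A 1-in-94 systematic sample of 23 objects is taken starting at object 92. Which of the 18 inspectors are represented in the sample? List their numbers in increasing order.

Consecutive selections differ by k = 94, so their inspector numbers differ by 94 mod 18 = 4.
gcd(94, 18) = 2, so the sample visits 18/2 = 9 distinct residues mod 18.
Start 92 is inspector 2; the inspectors hit are 2, 4, 6, 8, 10, 12, 14, 16, 18.

2, 4, 6, 8, 10, 12, 14, 16, 18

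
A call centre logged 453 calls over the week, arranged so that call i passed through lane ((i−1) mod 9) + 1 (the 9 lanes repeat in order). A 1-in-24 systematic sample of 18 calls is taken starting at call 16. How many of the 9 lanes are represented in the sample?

Consecutive selections differ by k = 24, so their lane numbers differ by 24 mod 9 = 6.
gcd(24, 9) = 3, so the sample visits 9/3 = 3 distinct residues mod 9.
Start 16 is lane 7; the lanes hit are 1, 4, 7.

3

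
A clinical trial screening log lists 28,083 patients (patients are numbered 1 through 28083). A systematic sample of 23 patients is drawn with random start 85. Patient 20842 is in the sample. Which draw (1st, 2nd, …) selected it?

k = 28083/23 = 1221
position = (20842 − 85)/1221 + 1 = 20757/1221 + 1 = 17 + 1 = 18

18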